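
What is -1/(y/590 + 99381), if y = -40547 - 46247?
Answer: -295/29273998 ≈ -1.0077e-5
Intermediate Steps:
y = -86794
-1/(y/590 + 99381) = -1/(-86794/590 + 99381) = -1/(-86794*1/590 + 99381) = -1/(-43397/295 + 99381) = -1/29273998/295 = -1*295/29273998 = -295/29273998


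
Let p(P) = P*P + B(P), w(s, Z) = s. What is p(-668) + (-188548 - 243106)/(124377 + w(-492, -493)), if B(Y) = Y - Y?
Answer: 55280028586/123885 ≈ 4.4622e+5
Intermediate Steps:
B(Y) = 0
p(P) = P² (p(P) = P*P + 0 = P² + 0 = P²)
p(-668) + (-188548 - 243106)/(124377 + w(-492, -493)) = (-668)² + (-188548 - 243106)/(124377 - 492) = 446224 - 431654/123885 = 55280028586/123885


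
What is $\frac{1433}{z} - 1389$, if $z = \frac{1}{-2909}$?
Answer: $-4169986$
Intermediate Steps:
$z = - \frac{1}{2909} \approx -0.00034376$
$\frac{1433}{z} - 1389 = \frac{1433}{- \frac{1}{2909}} - 1389 = 1433 \left(-2909\right) - 1389 = -4168597 - 1389 = -4169986$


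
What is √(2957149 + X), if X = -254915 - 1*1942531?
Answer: √759703 ≈ 871.61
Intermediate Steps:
X = -2197446 (X = -254915 - 1942531 = -2197446)
√(2957149 + X) = √(2957149 - 2197446) = √759703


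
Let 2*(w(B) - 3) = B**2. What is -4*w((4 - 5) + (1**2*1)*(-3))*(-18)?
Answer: 792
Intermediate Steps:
w(B) = 3 + B**2/2
-4*w((4 - 5) + (1**2*1)*(-3))*(-18) = -4*(3 + ((4 - 5) + (1**2*1)*(-3))**2/2)*(-18) = -4*(3 + (-1 + (1*1)*(-3))**2/2)*(-18) = -4*(3 + (-1 + 1*(-3))**2/2)*(-18) = -4*(3 + (-1 - 3)**2/2)*(-18) = -4*(3 + (1/2)*(-4)**2)*(-18) = -4*(3 + (1/2)*16)*(-18) = -4*(3 + 8)*(-18) = -4*11*(-18) = -44*(-18) = 792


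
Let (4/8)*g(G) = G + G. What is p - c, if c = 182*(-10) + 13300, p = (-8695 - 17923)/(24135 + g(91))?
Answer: -281275138/24499 ≈ -11481.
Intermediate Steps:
g(G) = 4*G (g(G) = 2*(G + G) = 2*(2*G) = 4*G)
p = -26618/24499 (p = (-8695 - 17923)/(24135 + 4*91) = -26618/(24135 + 364) = -26618/24499 ≈ -1.0865)
c = 11480 (c = -1820 + 13300 = 11480)
p - c = -26618/24499 - 1*11480 = -26618/24499 - 11480 = -281275138/24499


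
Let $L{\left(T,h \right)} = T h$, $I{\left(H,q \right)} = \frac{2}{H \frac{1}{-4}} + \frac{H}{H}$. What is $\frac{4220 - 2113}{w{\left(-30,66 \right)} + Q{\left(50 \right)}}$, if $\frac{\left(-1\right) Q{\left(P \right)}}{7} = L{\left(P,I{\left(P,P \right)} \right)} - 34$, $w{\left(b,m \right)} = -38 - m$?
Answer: $- \frac{2107}{160} \approx -13.169$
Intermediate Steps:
$I{\left(H,q \right)} = 1 - \frac{8}{H}$ ($I{\left(H,q \right)} = \frac{2}{H \left(- \frac{1}{4}\right)} + 1 = \frac{2}{\left(- \frac{1}{4}\right) H} + 1 = 2 \left(- \frac{4}{H}\right) + 1 = - \frac{8}{H} + 1 = 1 - \frac{8}{H}$)
$Q{\left(P \right)} = 294 - 7 P$ ($Q{\left(P \right)} = - 7 \left(P \frac{-8 + P}{P} - 34\right) = - 7 \left(\left(-8 + P\right) - 34\right) = - 7 \left(-42 + P\right) = 294 - 7 P$)
$\frac{4220 - 2113}{w{\left(-30,66 \right)} + Q{\left(50 \right)}} = \frac{4220 - 2113}{\left(-38 - 66\right) + \left(294 - 350\right)} = \frac{2107}{\left(-38 - 66\right) + \left(294 - 350\right)} = \frac{2107}{-104 - 56} = \frac{2107}{-160} = 2107 \left(- \frac{1}{160}\right) = - \frac{2107}{160}$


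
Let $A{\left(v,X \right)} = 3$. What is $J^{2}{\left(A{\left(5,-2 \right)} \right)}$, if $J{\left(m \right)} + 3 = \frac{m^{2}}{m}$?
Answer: $0$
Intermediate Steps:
$J{\left(m \right)} = -3 + m$ ($J{\left(m \right)} = -3 + \frac{m^{2}}{m} = -3 + m$)
$J^{2}{\left(A{\left(5,-2 \right)} \right)} = \left(-3 + 3\right)^{2} = 0^{2} = 0$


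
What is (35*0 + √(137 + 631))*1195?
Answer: 19120*√3 ≈ 33117.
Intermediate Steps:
(35*0 + √(137 + 631))*1195 = (0 + √768)*1195 = (0 + 16*√3)*1195 = (16*√3)*1195 = 19120*√3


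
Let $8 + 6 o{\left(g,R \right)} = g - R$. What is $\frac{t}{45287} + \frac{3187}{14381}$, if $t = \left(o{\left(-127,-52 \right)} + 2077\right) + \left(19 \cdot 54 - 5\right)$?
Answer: $\frac{1132098419}{3907634082} \approx 0.28971$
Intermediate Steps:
$o{\left(g,R \right)} = - \frac{4}{3} - \frac{R}{6} + \frac{g}{6}$ ($o{\left(g,R \right)} = - \frac{4}{3} + \frac{g - R}{6} = - \frac{4}{3} - \left(- \frac{g}{6} + \frac{R}{6}\right) = - \frac{4}{3} - \frac{R}{6} + \frac{g}{6}$)
$t = \frac{18505}{6}$ ($t = \left(\left(- \frac{4}{3} - - \frac{26}{3} + \frac{1}{6} \left(-127\right)\right) + 2077\right) + \left(19 \cdot 54 - 5\right) = \left(\left(- \frac{4}{3} + \frac{26}{3} - \frac{127}{6}\right) + 2077\right) + \left(1026 - 5\right) = \left(- \frac{83}{6} + 2077\right) + 1021 = \frac{12379}{6} + 1021 = \frac{18505}{6} \approx 3084.2$)
$\frac{t}{45287} + \frac{3187}{14381} = \frac{18505}{6 \cdot 45287} + \frac{3187}{14381} = \frac{18505}{6} \cdot \frac{1}{45287} + 3187 \cdot \frac{1}{14381} = \frac{18505}{271722} + \frac{3187}{14381} = \frac{1132098419}{3907634082}$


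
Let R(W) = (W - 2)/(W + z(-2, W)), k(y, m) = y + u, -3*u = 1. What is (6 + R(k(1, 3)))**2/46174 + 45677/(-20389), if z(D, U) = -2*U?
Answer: -1053892451/470720843 ≈ -2.2389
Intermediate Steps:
u = -1/3 (u = -1/3*1 = -1/3 ≈ -0.33333)
k(y, m) = -1/3 + y (k(y, m) = y - 1/3 = -1/3 + y)
R(W) = -(-2 + W)/W (R(W) = (W - 2)/(W - 2*W) = (-2 + W)/((-W)) = (-2 + W)*(-1/W) = -(-2 + W)/W)
(6 + R(k(1, 3)))**2/46174 + 45677/(-20389) = (6 + (2 - (-1/3 + 1))/(-1/3 + 1))**2/46174 + 45677/(-20389) = (6 + (2 - 1*2/3)/(2/3))**2*(1/46174) + 45677*(-1/20389) = (6 + 3*(2 - 2/3)/2)**2*(1/46174) - 45677/20389 = (6 + (3/2)*(4/3))**2*(1/46174) - 45677/20389 = (6 + 2)**2*(1/46174) - 45677/20389 = 8**2*(1/46174) - 45677/20389 = 64*(1/46174) - 45677/20389 = 32/23087 - 45677/20389 = -1053892451/470720843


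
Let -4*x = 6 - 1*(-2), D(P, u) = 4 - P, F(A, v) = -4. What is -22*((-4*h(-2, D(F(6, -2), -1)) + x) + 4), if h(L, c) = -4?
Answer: -396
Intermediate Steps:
x = -2 (x = -(6 - 1*(-2))/4 = -(6 + 2)/4 = -¼*8 = -2)
-22*((-4*h(-2, D(F(6, -2), -1)) + x) + 4) = -22*((-4*(-4) - 2) + 4) = -22*((16 - 2) + 4) = -22*(14 + 4) = -22*18 = -396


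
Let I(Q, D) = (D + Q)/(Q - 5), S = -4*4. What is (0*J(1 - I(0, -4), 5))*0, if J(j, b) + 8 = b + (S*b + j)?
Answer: 0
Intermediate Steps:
S = -16
I(Q, D) = (D + Q)/(-5 + Q)
J(j, b) = -8 + j - 15*b (J(j, b) = -8 + (b + (-16*b + j)) = -8 + (b + (j - 16*b)) = -8 + (j - 15*b) = -8 + j - 15*b)
(0*J(1 - I(0, -4), 5))*0 = (0*(-8 + (1 - (-4 + 0)/(-5 + 0)) - 15*5))*0 = (0*(-8 + (1 - (-4)/(-5)) - 75))*0 = (0*(-8 + (1 - (-1)*(-4)/5) - 75))*0 = (0*(-8 + (1 - 1*⅘) - 75))*0 = (0*(-8 + (1 - ⅘) - 75))*0 = (0*(-8 + ⅕ - 75))*0 = (0*(-414/5))*0 = 0*0 = 0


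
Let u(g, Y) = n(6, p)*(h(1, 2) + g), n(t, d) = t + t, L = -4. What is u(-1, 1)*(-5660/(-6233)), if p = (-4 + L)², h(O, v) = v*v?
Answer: 203760/6233 ≈ 32.690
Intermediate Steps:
h(O, v) = v²
p = 64 (p = (-4 - 4)² = (-8)² = 64)
n(t, d) = 2*t
u(g, Y) = 48 + 12*g (u(g, Y) = (2*6)*(2² + g) = 12*(4 + g) = 48 + 12*g)
u(-1, 1)*(-5660/(-6233)) = (48 + 12*(-1))*(-5660/(-6233)) = (48 - 12)*(-5660*(-1/6233)) = 36*(5660/6233) = 203760/6233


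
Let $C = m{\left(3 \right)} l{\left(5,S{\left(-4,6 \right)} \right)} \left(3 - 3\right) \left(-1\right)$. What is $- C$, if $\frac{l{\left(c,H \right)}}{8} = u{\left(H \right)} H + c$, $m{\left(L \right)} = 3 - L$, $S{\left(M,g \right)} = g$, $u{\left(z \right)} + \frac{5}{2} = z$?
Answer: $0$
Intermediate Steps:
$u{\left(z \right)} = - \frac{5}{2} + z$
$l{\left(c,H \right)} = 8 c + 8 H \left(- \frac{5}{2} + H\right)$ ($l{\left(c,H \right)} = 8 \left(\left(- \frac{5}{2} + H\right) H + c\right) = 8 \left(H \left(- \frac{5}{2} + H\right) + c\right) = 8 \left(c + H \left(- \frac{5}{2} + H\right)\right) = 8 c + 8 H \left(- \frac{5}{2} + H\right)$)
$C = 0$ ($C = \left(3 - 3\right) \left(8 \cdot 5 + 4 \cdot 6 \left(-5 + 2 \cdot 6\right)\right) \left(3 - 3\right) \left(-1\right) = \left(3 - 3\right) \left(40 + 4 \cdot 6 \left(-5 + 12\right)\right) 0 \left(-1\right) = 0 \left(40 + 4 \cdot 6 \cdot 7\right) 0 = 0 \left(40 + 168\right) 0 = 0 \cdot 208 \cdot 0 = 0 \cdot 0 = 0$)
$- C = \left(-1\right) 0 = 0$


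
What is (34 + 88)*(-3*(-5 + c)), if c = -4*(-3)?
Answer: -2562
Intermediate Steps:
c = 12
(34 + 88)*(-3*(-5 + c)) = (34 + 88)*(-3*(-5 + 12)) = 122*(-3*7) = 122*(-21) = -2562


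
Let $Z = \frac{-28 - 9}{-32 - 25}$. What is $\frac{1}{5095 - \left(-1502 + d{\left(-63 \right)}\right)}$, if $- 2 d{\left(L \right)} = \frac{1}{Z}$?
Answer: $\frac{74}{488235} \approx 0.00015157$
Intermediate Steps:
$Z = \frac{37}{57}$ ($Z = - \frac{37}{-32 - 25} = - \frac{37}{-57} = \left(-37\right) \left(- \frac{1}{57}\right) = \frac{37}{57} \approx 0.64912$)
$d{\left(L \right)} = - \frac{57}{74}$ ($d{\left(L \right)} = - \frac{1}{2 \cdot \frac{37}{57}} = \left(- \frac{1}{2}\right) \frac{57}{37} = - \frac{57}{74}$)
$\frac{1}{5095 - \left(-1502 + d{\left(-63 \right)}\right)} = \frac{1}{5095 + \left(1502 - - \frac{57}{74}\right)} = \frac{1}{5095 + \left(1502 + \frac{57}{74}\right)} = \frac{1}{5095 + \frac{111205}{74}} = \frac{1}{\frac{488235}{74}} = \frac{74}{488235}$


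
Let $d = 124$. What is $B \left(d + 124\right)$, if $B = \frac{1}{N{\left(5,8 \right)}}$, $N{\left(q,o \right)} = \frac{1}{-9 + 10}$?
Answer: $248$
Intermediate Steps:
$N{\left(q,o \right)} = 1$ ($N{\left(q,o \right)} = 1^{-1} = 1$)
$B = 1$ ($B = 1^{-1} = 1$)
$B \left(d + 124\right) = 1 \left(124 + 124\right) = 1 \cdot 248 = 248$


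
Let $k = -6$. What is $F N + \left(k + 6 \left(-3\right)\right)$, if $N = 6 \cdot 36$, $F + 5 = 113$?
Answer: $23304$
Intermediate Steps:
$F = 108$ ($F = -5 + 113 = 108$)
$N = 216$
$F N + \left(k + 6 \left(-3\right)\right) = 108 \cdot 216 + \left(-6 + 6 \left(-3\right)\right) = 23328 - 24 = 23304$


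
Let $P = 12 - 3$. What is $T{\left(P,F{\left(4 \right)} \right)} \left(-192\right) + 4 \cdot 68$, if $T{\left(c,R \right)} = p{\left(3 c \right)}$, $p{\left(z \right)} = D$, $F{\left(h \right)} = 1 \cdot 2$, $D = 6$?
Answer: $-880$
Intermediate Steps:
$F{\left(h \right)} = 2$
$p{\left(z \right)} = 6$
$P = 9$
$T{\left(c,R \right)} = 6$
$T{\left(P,F{\left(4 \right)} \right)} \left(-192\right) + 4 \cdot 68 = 6 \left(-192\right) + 4 \cdot 68 = -1152 + 272 = -880$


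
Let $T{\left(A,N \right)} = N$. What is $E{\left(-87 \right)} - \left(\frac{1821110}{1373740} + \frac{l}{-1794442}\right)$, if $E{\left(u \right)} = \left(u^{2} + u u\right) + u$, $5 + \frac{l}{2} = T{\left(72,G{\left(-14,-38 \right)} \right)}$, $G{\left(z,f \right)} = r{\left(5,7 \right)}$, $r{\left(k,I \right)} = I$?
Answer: $\frac{1854945167991571}{123254837654} \approx 15050.0$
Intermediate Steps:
$G{\left(z,f \right)} = 7$
$l = 4$ ($l = -10 + 2 \cdot 7 = -10 + 14 = 4$)
$E{\left(u \right)} = u + 2 u^{2}$ ($E{\left(u \right)} = \left(u^{2} + u^{2}\right) + u = 2 u^{2} + u = u + 2 u^{2}$)
$E{\left(-87 \right)} - \left(\frac{1821110}{1373740} + \frac{l}{-1794442}\right) = - 87 \left(1 + 2 \left(-87\right)\right) - \left(\frac{1821110}{1373740} + \frac{4}{-1794442}\right) = - 87 \left(1 - 174\right) - \left(1821110 \cdot \frac{1}{1373740} + 4 \left(- \frac{1}{1794442}\right)\right) = \left(-87\right) \left(-173\right) - \left(\frac{182111}{137374} - \frac{2}{897221}\right) = 15051 - \frac{163393538783}{123254837654} = \frac{1854945167991571}{123254837654}$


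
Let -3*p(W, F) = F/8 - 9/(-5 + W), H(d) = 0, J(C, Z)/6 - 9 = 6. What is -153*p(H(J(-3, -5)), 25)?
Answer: 10047/40 ≈ 251.18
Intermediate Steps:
J(C, Z) = 90 (J(C, Z) = 54 + 6*6 = 54 + 36 = 90)
p(W, F) = 3/(-5 + W) - F/24 (p(W, F) = -(F/8 - 9/(-5 + W))/3 = -(-9/(-5 + W) + F/8)/3 = 3/(-5 + W) - F/24)
-153*p(H(J(-3, -5)), 25) = -51*(72 + 5*25 - 1*25*0)/(8*(-5 + 0)) = -51*(72 + 125 + 0)/(8*(-5)) = -51*(-1)*197/(8*5) = -153*(-197/120) = 10047/40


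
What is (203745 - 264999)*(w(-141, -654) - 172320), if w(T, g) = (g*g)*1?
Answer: -15644026584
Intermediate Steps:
w(T, g) = g² (w(T, g) = g²*1 = g²)
(203745 - 264999)*(w(-141, -654) - 172320) = (203745 - 264999)*((-654)² - 172320) = -61254*(427716 - 172320) = -61254*255396 = -15644026584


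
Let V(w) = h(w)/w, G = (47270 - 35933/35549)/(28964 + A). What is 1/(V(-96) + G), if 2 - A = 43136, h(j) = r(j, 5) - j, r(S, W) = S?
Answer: -38748410/129258869 ≈ -0.29977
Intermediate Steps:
h(j) = 0 (h(j) = j - j = 0)
A = -43134 (A = 2 - 1*43136 = 2 - 43136 = -43134)
G = -129258869/38748410 (G = (47270 - 35933/35549)/(28964 - 43134) = (47270 - 35933*1/35549)/(-14170) = (47270 - 35933/35549)*(-1/14170) = (1680365297/35549)*(-1/14170) = -129258869/38748410 ≈ -3.3358)
V(w) = 0 (V(w) = 0/w = 0)
1/(V(-96) + G) = 1/(0 - 129258869/38748410) = 1/(-129258869/38748410) = -38748410/129258869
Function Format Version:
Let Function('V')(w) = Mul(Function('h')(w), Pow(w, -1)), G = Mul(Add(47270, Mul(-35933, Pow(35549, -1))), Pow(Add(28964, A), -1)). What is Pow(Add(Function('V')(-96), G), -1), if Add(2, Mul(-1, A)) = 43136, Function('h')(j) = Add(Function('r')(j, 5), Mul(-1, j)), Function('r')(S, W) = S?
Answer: Rational(-38748410, 129258869) ≈ -0.29977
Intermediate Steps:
Function('h')(j) = 0 (Function('h')(j) = Add(j, Mul(-1, j)) = 0)
A = -43134 (A = Add(2, Mul(-1, 43136)) = Add(2, -43136) = -43134)
G = Rational(-129258869, 38748410) (G = Mul(Add(47270, Mul(-35933, Pow(35549, -1))), Pow(Add(28964, -43134), -1)) = Mul(Add(47270, Mul(-35933, Rational(1, 35549))), Pow(-14170, -1)) = Mul(Add(47270, Rational(-35933, 35549)), Rational(-1, 14170)) = Mul(Rational(1680365297, 35549), Rational(-1, 14170)) = Rational(-129258869, 38748410) ≈ -3.3358)
Function('V')(w) = 0 (Function('V')(w) = Mul(0, Pow(w, -1)) = 0)
Pow(Add(Function('V')(-96), G), -1) = Pow(Add(0, Rational(-129258869, 38748410)), -1) = Pow(Rational(-129258869, 38748410), -1) = Rational(-38748410, 129258869)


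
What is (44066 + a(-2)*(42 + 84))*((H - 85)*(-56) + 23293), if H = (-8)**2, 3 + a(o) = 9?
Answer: 1096749518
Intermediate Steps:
a(o) = 6 (a(o) = -3 + 9 = 6)
H = 64
(44066 + a(-2)*(42 + 84))*((H - 85)*(-56) + 23293) = (44066 + 6*(42 + 84))*((64 - 85)*(-56) + 23293) = (44066 + 6*126)*(-21*(-56) + 23293) = (44066 + 756)*(1176 + 23293) = 44822*24469 = 1096749518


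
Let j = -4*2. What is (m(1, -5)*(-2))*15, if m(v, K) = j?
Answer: 240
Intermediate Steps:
j = -8
m(v, K) = -8
(m(1, -5)*(-2))*15 = -8*(-2)*15 = 16*15 = 240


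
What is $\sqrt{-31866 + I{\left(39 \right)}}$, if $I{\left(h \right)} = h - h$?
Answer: $i \sqrt{31866} \approx 178.51 i$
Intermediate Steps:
$I{\left(h \right)} = 0$
$\sqrt{-31866 + I{\left(39 \right)}} = \sqrt{-31866 + 0} = \sqrt{-31866} = i \sqrt{31866}$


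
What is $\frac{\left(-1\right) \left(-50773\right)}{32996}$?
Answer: $\frac{50773}{32996} \approx 1.5388$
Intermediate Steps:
$\frac{\left(-1\right) \left(-50773\right)}{32996} = 50773 \cdot \frac{1}{32996} = \frac{50773}{32996}$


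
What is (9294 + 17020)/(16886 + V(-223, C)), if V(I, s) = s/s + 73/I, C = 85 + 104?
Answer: 2934011/1882864 ≈ 1.5583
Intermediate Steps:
C = 189
V(I, s) = 1 + 73/I
(9294 + 17020)/(16886 + V(-223, C)) = (9294 + 17020)/(16886 + (73 - 223)/(-223)) = 26314/(16886 - 1/223*(-150)) = 26314/(16886 + 150/223) = 26314/(3765728/223) = 26314*(223/3765728) = 2934011/1882864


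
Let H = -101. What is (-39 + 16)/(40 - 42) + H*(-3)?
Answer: 629/2 ≈ 314.50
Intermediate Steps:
(-39 + 16)/(40 - 42) + H*(-3) = (-39 + 16)/(40 - 42) - 101*(-3) = -23/(-2) + 303 = -23*(-½) + 303 = 23/2 + 303 = 629/2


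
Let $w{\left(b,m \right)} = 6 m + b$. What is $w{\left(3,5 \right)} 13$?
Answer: $429$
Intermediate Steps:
$w{\left(b,m \right)} = b + 6 m$
$w{\left(3,5 \right)} 13 = \left(3 + 6 \cdot 5\right) 13 = \left(3 + 30\right) 13 = 33 \cdot 13 = 429$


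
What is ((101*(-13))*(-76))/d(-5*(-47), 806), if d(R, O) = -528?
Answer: -24947/132 ≈ -188.99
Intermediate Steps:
((101*(-13))*(-76))/d(-5*(-47), 806) = ((101*(-13))*(-76))/(-528) = -1313*(-76)*(-1/528) = 99788*(-1/528) = -24947/132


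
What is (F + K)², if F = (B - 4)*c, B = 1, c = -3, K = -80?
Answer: 5041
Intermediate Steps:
F = 9 (F = (1 - 4)*(-3) = -3*(-3) = 9)
(F + K)² = (9 - 80)² = (-71)² = 5041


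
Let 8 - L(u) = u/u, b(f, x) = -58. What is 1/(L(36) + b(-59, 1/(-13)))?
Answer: -1/51 ≈ -0.019608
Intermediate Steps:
L(u) = 7 (L(u) = 8 - u/u = 8 - 1*1 = 8 - 1 = 7)
1/(L(36) + b(-59, 1/(-13))) = 1/(7 - 58) = 1/(-51) = -1/51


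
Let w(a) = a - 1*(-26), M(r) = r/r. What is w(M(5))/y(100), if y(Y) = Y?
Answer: 27/100 ≈ 0.27000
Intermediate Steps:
M(r) = 1
w(a) = 26 + a (w(a) = a + 26 = 26 + a)
w(M(5))/y(100) = (26 + 1)/100 = 27*(1/100) = 27/100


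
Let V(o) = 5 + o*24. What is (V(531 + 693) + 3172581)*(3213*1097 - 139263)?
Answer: 10839915750876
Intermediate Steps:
V(o) = 5 + 24*o
(V(531 + 693) + 3172581)*(3213*1097 - 139263) = ((5 + 24*(531 + 693)) + 3172581)*(3213*1097 - 139263) = ((5 + 24*1224) + 3172581)*(3524661 - 139263) = ((5 + 29376) + 3172581)*3385398 = (29381 + 3172581)*3385398 = 3201962*3385398 = 10839915750876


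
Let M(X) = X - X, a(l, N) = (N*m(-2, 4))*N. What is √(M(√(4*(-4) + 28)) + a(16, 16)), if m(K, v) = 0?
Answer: 0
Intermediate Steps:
a(l, N) = 0 (a(l, N) = (N*0)*N = 0*N = 0)
M(X) = 0
√(M(√(4*(-4) + 28)) + a(16, 16)) = √(0 + 0) = √0 = 0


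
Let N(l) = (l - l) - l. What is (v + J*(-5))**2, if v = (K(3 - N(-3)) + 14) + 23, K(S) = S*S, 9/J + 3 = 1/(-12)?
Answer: 3644281/1369 ≈ 2662.0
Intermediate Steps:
N(l) = -l (N(l) = 0 - l = -l)
J = -108/37 (J = 9/(-3 + 1/(-12)) = 9/(-3 - 1/12) = 9/(-37/12) = 9*(-12/37) = -108/37 ≈ -2.9189)
K(S) = S**2
v = 37 (v = ((3 - (-1)*(-3))**2 + 14) + 23 = ((3 - 1*3)**2 + 14) + 23 = ((3 - 3)**2 + 14) + 23 = (0**2 + 14) + 23 = (0 + 14) + 23 = 14 + 23 = 37)
(v + J*(-5))**2 = (37 - 108/37*(-5))**2 = (37 + 540/37)**2 = (1909/37)**2 = 3644281/1369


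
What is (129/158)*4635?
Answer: 597915/158 ≈ 3784.3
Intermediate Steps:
(129/158)*4635 = 597915/158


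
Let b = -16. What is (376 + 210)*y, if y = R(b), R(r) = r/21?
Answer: -9376/21 ≈ -446.48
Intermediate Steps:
R(r) = r/21 (R(r) = r*(1/21) = r/21)
y = -16/21 (y = (1/21)*(-16) = -16/21 ≈ -0.76190)
(376 + 210)*y = (376 + 210)*(-16/21) = 586*(-16/21) = -9376/21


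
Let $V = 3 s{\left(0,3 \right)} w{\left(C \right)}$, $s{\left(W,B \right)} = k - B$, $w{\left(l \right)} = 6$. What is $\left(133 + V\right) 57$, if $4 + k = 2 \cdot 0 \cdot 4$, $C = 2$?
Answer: $399$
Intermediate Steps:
$k = -4$ ($k = -4 + 2 \cdot 0 \cdot 4 = -4 + 0 \cdot 4 = -4 + 0 = -4$)
$s{\left(W,B \right)} = -4 - B$
$V = -126$ ($V = 3 \left(-4 - 3\right) 6 = 3 \left(-7\right) 6 = \left(-21\right) 6 = -126$)
$\left(133 + V\right) 57 = \left(133 - 126\right) 57 = 7 \cdot 57 = 399$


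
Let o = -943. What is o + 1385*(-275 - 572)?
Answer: -1174038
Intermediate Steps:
o + 1385*(-275 - 572) = -943 + 1385*(-275 - 572) = -943 + 1385*(-847) = -943 - 1173095 = -1174038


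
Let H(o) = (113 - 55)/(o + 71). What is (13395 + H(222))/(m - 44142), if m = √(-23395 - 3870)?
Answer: -24749744658/81560460671 - 3924793*I*√27265/570923224697 ≈ -0.30345 - 0.0011351*I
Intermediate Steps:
m = I*√27265 (m = √(-27265) = I*√27265 ≈ 165.12*I)
H(o) = 58/(71 + o)
(13395 + H(222))/(m - 44142) = (13395 + 58/(71 + 222))/(I*√27265 - 44142) = (13395 + 58/293)/(-44142 + I*√27265) = 3924793/(293*(-44142 + I*√27265))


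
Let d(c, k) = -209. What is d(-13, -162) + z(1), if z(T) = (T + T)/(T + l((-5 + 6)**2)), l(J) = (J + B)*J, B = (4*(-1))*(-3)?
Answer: -1462/7 ≈ -208.86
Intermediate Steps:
B = 12 (B = -4*(-3) = 12)
l(J) = J*(12 + J) (l(J) = (J + 12)*J = (12 + J)*J = J*(12 + J))
z(T) = 2*T/(13 + T) (z(T) = (T + T)/(T + (-5 + 6)**2*(12 + (-5 + 6)**2)) = (2*T)/(T + 1**2*(12 + 1**2)) = (2*T)/(T + 1*(12 + 1)) = (2*T)/(T + 1*13) = (2*T)/(T + 13) = (2*T)/(13 + T) = 2*T/(13 + T))
d(-13, -162) + z(1) = -209 + 2*1/(13 + 1) = -209 + 2*1/14 = -209 + 2*1*(1/14) = -209 + 1/7 = -1462/7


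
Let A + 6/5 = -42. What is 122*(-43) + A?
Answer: -26446/5 ≈ -5289.2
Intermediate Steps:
A = -216/5 (A = -6/5 - 42 = -216/5 ≈ -43.200)
122*(-43) + A = 122*(-43) - 216/5 = -5246 - 216/5 = -26446/5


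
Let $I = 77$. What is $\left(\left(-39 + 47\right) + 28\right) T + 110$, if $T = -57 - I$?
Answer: $-4714$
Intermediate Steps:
$T = -134$ ($T = -57 - 77 = -134$)
$\left(\left(-39 + 47\right) + 28\right) T + 110 = \left(\left(-39 + 47\right) + 28\right) \left(-134\right) + 110 = \left(8 + 28\right) \left(-134\right) + 110 = 36 \left(-134\right) + 110 = -4824 + 110 = -4714$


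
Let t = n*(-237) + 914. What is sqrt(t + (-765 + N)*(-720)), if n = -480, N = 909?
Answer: sqrt(10994) ≈ 104.85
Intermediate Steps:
t = 114674 (t = -480*(-237) + 914 = 113760 + 914 = 114674)
sqrt(t + (-765 + N)*(-720)) = sqrt(114674 + (-765 + 909)*(-720)) = sqrt(114674 + 144*(-720)) = sqrt(114674 - 103680) = sqrt(10994)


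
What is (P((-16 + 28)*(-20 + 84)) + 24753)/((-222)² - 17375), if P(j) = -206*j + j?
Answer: -132687/31909 ≈ -4.1583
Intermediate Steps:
P(j) = -205*j
(P((-16 + 28)*(-20 + 84)) + 24753)/((-222)² - 17375) = (-205*(-16 + 28)*(-20 + 84) + 24753)/((-222)² - 17375) = (-2460*64 + 24753)/(49284 - 17375) = (-205*768 + 24753)/31909 = (-157440 + 24753)*(1/31909) = -132687*1/31909 = -132687/31909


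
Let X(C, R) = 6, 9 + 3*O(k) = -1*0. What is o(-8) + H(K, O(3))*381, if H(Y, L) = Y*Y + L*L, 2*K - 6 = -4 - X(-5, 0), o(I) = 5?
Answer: 4958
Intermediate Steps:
O(k) = -3 (O(k) = -3 + (-1*0)/3 = -3 + (⅓)*0 = -3 + 0 = -3)
K = -2 (K = 3 + (-4 - 1*6)/2 = 3 + (-4 - 6)/2 = 3 + (½)*(-10) = 3 - 5 = -2)
H(Y, L) = L² + Y² (H(Y, L) = Y² + L² = L² + Y²)
o(-8) + H(K, O(3))*381 = 5 + ((-3)² + (-2)²)*381 = 5 + (9 + 4)*381 = 5 + 13*381 = 5 + 4953 = 4958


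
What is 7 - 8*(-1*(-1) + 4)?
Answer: -33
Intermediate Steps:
7 - 8*(-1*(-1) + 4) = 7 - 8*(1 + 4) = 7 - 8*5 = 7 - 40 = -33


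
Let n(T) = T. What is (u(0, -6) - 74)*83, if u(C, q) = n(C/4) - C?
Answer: -6142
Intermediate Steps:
u(C, q) = -3*C/4 (u(C, q) = C/4 - C = -3*C/4)
(u(0, -6) - 74)*83 = (-¾*0 - 74)*83 = (0 - 74)*83 = -74*83 = -6142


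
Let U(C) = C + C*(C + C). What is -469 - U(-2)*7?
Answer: -511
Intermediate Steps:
U(C) = C + 2*C² (U(C) = C + C*(2*C) = C + 2*C²)
-469 - U(-2)*7 = -469 - (-2*(1 + 2*(-2)))*7 = -469 - (-2*(1 - 4))*7 = -469 - (-2*(-3))*7 = -469 - 6*7 = -469 - 1*42 = -469 - 42 = -511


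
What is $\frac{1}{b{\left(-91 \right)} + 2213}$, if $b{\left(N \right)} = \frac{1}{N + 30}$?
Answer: $\frac{61}{134992} \approx 0.00045188$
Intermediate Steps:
$b{\left(N \right)} = \frac{1}{30 + N}$
$\frac{1}{b{\left(-91 \right)} + 2213} = \frac{1}{\frac{1}{30 - 91} + 2213} = \frac{1}{\frac{1}{-61} + 2213} = \frac{1}{- \frac{1}{61} + 2213} = \frac{1}{\frac{134992}{61}} = \frac{61}{134992}$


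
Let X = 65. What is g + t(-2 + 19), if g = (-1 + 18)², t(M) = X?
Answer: 354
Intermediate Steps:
t(M) = 65
g = 289 (g = 17² = 289)
g + t(-2 + 19) = 289 + 65 = 354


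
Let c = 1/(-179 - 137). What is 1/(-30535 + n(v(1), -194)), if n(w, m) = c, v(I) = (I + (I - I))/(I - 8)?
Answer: -316/9649061 ≈ -3.2749e-5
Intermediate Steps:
v(I) = I/(-8 + I) (v(I) = (I + 0)/(-8 + I) = I/(-8 + I))
c = -1/316 (c = 1/(-316) = -1/316 ≈ -0.0031646)
n(w, m) = -1/316
1/(-30535 + n(v(1), -194)) = 1/(-30535 - 1/316) = 1/(-9649061/316) = -316/9649061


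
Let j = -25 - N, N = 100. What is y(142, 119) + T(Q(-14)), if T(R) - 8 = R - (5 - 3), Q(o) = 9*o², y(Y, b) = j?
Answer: 1645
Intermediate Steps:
j = -125 (j = -25 - 1*100 = -25 - 100 = -125)
y(Y, b) = -125
T(R) = 6 + R (T(R) = 8 + (R - (5 - 3)) = 8 + (R - 1*2) = 8 + (R - 2) = 8 + (-2 + R) = 6 + R)
y(142, 119) + T(Q(-14)) = -125 + (6 + 9*(-14)²) = -125 + (6 + 9*196) = -125 + (6 + 1764) = -125 + 1770 = 1645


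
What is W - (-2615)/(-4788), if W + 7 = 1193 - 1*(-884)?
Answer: 9908545/4788 ≈ 2069.5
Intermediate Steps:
W = 2070 (W = -7 + (1193 - 1*(-884)) = -7 + (1193 + 884) = -7 + 2077 = 2070)
W - (-2615)/(-4788) = 2070 - (-2615)/(-4788) = 2070 - (-2615)*(-1)/4788 = 2070 - 1*2615/4788 = 2070 - 2615/4788 = 9908545/4788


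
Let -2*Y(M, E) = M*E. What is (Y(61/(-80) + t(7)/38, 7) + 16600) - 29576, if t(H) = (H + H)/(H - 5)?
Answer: -39440887/3040 ≈ -12974.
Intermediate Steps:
t(H) = 2*H/(-5 + H) (t(H) = (2*H)/(-5 + H) = 2*H/(-5 + H))
Y(M, E) = -E*M/2 (Y(M, E) = -M*E/2 = -E*M/2)
(Y(61/(-80) + t(7)/38, 7) + 16600) - 29576 = (-½*7*(61/(-80) + (2*7/(-5 + 7))/38) + 16600) - 29576 = (-½*7*(61*(-1/80) + (2*7/2)*(1/38)) + 16600) - 29576 = (-½*7*(-61/80 + (2*7*(½))*(1/38)) + 16600) - 29576 = (-½*7*(-61/80 + 7*(1/38)) + 16600) - 29576 = (-½*7*(-61/80 + 7/38) + 16600) - 29576 = (-½*7*(-879/1520) + 16600) - 29576 = (6153/3040 + 16600) - 29576 = 50470153/3040 - 29576 = -39440887/3040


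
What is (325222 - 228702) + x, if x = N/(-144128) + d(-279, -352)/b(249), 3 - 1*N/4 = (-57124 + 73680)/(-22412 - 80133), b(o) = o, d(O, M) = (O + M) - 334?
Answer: 88797774199598041/920030458560 ≈ 96516.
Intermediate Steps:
d(O, M) = -334 + M + O (d(O, M) = (M + O) - 334 = -334 + M + O)
N = 1296764/102545 (N = 12 - 4*(-57124 + 73680)/(-22412 - 80133) = 12 - 66224/(-102545) = 12 - 66224*(-1)/102545 = 12 - 4*(-16556/102545) = 12 + 66224/102545 = 1296764/102545 ≈ 12.646)
x = -3565660613159/920030458560 (x = (1296764/102545)/(-144128) + (-334 - 352 - 279)/249 = (1296764/102545)*(-1/144128) - 965*1/249 = -324191/3694901440 - 965/249 = -3565660613159/920030458560 ≈ -3.8756)
(325222 - 228702) + x = (325222 - 228702) - 3565660613159/920030458560 = 96520 - 3565660613159/920030458560 = 88797774199598041/920030458560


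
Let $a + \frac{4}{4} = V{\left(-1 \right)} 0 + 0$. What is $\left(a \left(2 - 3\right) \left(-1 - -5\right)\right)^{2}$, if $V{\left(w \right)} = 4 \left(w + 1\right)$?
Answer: $16$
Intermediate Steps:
$V{\left(w \right)} = 4 + 4 w$ ($V{\left(w \right)} = 4 \left(1 + w\right) = 4 + 4 w$)
$a = -1$ ($a = -1 + \left(\left(4 + 4 \left(-1\right)\right) 0 + 0\right) = -1 + \left(\left(4 - 4\right) 0 + 0\right) = -1 + \left(0 \cdot 0 + 0\right) = -1 + \left(0 + 0\right) = -1 + 0 = -1$)
$\left(a \left(2 - 3\right) \left(-1 - -5\right)\right)^{2} = \left(- (2 - 3) \left(-1 - -5\right)\right)^{2} = \left(\left(-1\right) \left(-1\right) \left(-1 + 5\right)\right)^{2} = \left(1 \cdot 4\right)^{2} = 4^{2} = 16$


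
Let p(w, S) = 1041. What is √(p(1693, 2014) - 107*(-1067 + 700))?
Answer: √40310 ≈ 200.77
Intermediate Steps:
√(p(1693, 2014) - 107*(-1067 + 700)) = √(1041 - 107*(-1067 + 700)) = √(1041 - 107*(-367)) = √(1041 + 39269) = √40310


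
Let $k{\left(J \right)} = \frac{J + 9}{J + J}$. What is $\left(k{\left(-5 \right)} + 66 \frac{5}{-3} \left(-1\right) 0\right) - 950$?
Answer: $- \frac{4752}{5} \approx -950.4$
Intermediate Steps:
$k{\left(J \right)} = \frac{9 + J}{2 J}$
$\left(k{\left(-5 \right)} + 66 \frac{5}{-3} \left(-1\right) 0\right) - 950 = \left(\frac{9 - 5}{2 \left(-5\right)} + 66 \frac{5}{-3} \left(-1\right) 0\right) - 950 = \left(\frac{1}{2} \left(- \frac{1}{5}\right) 4 + 66 \cdot 5 \left(- \frac{1}{3}\right) \left(-1\right) 0\right) - 950 = \left(- \frac{2}{5} + 66 \left(- \frac{5}{3}\right) \left(-1\right) 0\right) - 950 = \left(- \frac{2}{5} + 66 \cdot \frac{5}{3} \cdot 0\right) - 950 = \left(- \frac{2}{5} + 66 \cdot 0\right) - 950 = \left(- \frac{2}{5} + 0\right) - 950 = - \frac{2}{5} - 950 = - \frac{4752}{5}$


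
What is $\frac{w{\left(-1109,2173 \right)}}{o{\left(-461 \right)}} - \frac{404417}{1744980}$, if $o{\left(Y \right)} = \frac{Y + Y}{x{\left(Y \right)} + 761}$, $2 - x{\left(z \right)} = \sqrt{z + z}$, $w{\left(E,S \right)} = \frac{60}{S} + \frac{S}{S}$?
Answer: $- \frac{1891656082711}{1748038949940} + \frac{2233 i \sqrt{922}}{2003506} \approx -1.0822 + 0.033843 i$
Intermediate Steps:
$w{\left(E,S \right)} = 1 + \frac{60}{S}$ ($w{\left(E,S \right)} = \frac{60}{S} + 1 = 1 + \frac{60}{S}$)
$x{\left(z \right)} = 2 - \sqrt{2} \sqrt{z}$ ($x{\left(z \right)} = 2 - \sqrt{z + z} = 2 - \sqrt{2 z} = 2 - \sqrt{2} \sqrt{z}$)
$o{\left(Y \right)} = \frac{2 Y}{763 - \sqrt{2} \sqrt{Y}}$ ($o{\left(Y \right)} = \frac{Y + Y}{\left(2 - \sqrt{2} \sqrt{Y}\right) + 761} = \frac{2 Y}{763 - \sqrt{2} \sqrt{Y}}$)
$\frac{w{\left(-1109,2173 \right)}}{o{\left(-461 \right)}} - \frac{404417}{1744980} = \frac{\frac{1}{2173} \left(60 + 2173\right)}{\left(-2\right) \left(-461\right) \frac{1}{-763 + \sqrt{2} \sqrt{-461}}} - \frac{404417}{1744980} = \frac{\frac{1}{2173} \cdot 2233}{\left(-2\right) \left(-461\right) \frac{1}{-763 + \sqrt{2} i \sqrt{461}}} - \frac{404417}{1744980} = \frac{2233}{2173 \left(\left(-2\right) \left(-461\right) \frac{1}{-763 + i \sqrt{922}}\right)} - \frac{404417}{1744980} = \frac{2233}{2173 \frac{922}{-763 + i \sqrt{922}}} - \frac{404417}{1744980} = \frac{2233 \left(- \frac{763}{922} + \frac{i \sqrt{922}}{922}\right)}{2173} - \frac{404417}{1744980} = \left(- \frac{1703779}{2003506} + \frac{2233 i \sqrt{922}}{2003506}\right) - \frac{404417}{1744980} = - \frac{1891656082711}{1748038949940} + \frac{2233 i \sqrt{922}}{2003506}$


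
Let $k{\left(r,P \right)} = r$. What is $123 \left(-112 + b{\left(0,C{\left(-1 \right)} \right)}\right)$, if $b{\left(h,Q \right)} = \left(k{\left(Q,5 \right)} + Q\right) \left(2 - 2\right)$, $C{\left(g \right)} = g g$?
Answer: $-13776$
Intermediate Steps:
$C{\left(g \right)} = g^{2}$
$b{\left(h,Q \right)} = 0$ ($b{\left(h,Q \right)} = \left(Q + Q\right) \left(2 - 2\right) = 2 Q 0 = 0$)
$123 \left(-112 + b{\left(0,C{\left(-1 \right)} \right)}\right) = 123 \left(-112 + 0\right) = 123 \left(-112\right) = -13776$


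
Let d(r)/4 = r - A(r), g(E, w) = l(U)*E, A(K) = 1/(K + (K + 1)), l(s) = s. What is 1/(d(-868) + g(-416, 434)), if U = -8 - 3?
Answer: 1735/1915444 ≈ 0.00090580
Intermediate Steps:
U = -11
A(K) = 1/(1 + 2*K) (A(K) = 1/(K + (1 + K)) = 1/(1 + 2*K))
g(E, w) = -11*E
d(r) = -4/(1 + 2*r) + 4*r (d(r) = 4*(r - 1/(1 + 2*r)) = -4/(1 + 2*r) + 4*r)
1/(d(-868) + g(-416, 434)) = 1/(4*(-1 - 868*(1 + 2*(-868)))/(1 + 2*(-868)) - 11*(-416)) = 1/(4*(-1 - 868*(1 - 1736))/(1 - 1736) + 4576) = 1/(4*(-1 - 868*(-1735))/(-1735) + 4576) = 1/(4*(-1/1735)*(-1 + 1505980) + 4576) = 1/(4*(-1/1735)*1505979 + 4576) = 1/(-6023916/1735 + 4576) = 1/(1915444/1735) = 1735/1915444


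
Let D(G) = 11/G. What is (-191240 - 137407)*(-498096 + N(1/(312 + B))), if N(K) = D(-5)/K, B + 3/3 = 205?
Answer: 820354180932/5 ≈ 1.6407e+11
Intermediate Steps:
B = 204 (B = -1 + 205 = 204)
N(K) = -11/(5*K) (N(K) = (11/(-5))/K = (11*(-⅕))/K = -11/(5*K))
(-191240 - 137407)*(-498096 + N(1/(312 + B))) = (-191240 - 137407)*(-498096 - 11/(5*(1/(312 + 204)))) = -328647*(-498096 - 11/(5*(1/516))) = -328647*(-498096 - 11/(5*1/516)) = -328647*(-498096 - 11/5*516) = -328647*(-498096 - 5676/5) = -328647*(-2496156/5) = 820354180932/5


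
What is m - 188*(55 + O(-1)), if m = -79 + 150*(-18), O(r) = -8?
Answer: -11615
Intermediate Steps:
m = -2779 (m = -79 - 2700 = -2779)
m - 188*(55 + O(-1)) = -2779 - 188*(55 - 8) = -2779 - 188*47 = -2779 - 8836 = -11615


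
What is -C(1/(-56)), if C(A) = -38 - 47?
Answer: 85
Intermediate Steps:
C(A) = -85
-C(1/(-56)) = -1*(-85) = 85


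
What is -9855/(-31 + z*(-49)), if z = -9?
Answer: -1971/82 ≈ -24.037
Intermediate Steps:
-9855/(-31 + z*(-49)) = -9855/(-31 - 9*(-49)) = -9855/(-31 + 441) = -9855/410 = -9855*1/410 = -1971/82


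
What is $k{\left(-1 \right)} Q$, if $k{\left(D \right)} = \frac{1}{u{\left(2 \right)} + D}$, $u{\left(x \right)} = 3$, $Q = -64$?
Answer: $-32$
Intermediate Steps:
$k{\left(D \right)} = \frac{1}{3 + D}$
$k{\left(-1 \right)} Q = \frac{1}{3 - 1} \left(-64\right) = \frac{1}{2} \left(-64\right) = -32$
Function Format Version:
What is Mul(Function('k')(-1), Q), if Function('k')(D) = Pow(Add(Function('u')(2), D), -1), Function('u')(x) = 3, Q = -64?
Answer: -32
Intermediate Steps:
Function('k')(D) = Pow(Add(3, D), -1)
Mul(Function('k')(-1), Q) = Mul(Pow(Add(3, -1), -1), -64) = Mul(Pow(2, -1), -64) = Mul(Rational(1, 2), -64) = -32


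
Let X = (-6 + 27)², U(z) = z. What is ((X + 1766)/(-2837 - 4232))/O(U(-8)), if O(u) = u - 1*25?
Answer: 2207/233277 ≈ 0.0094609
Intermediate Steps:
O(u) = -25 + u (O(u) = u - 25 = -25 + u)
X = 441 (X = 21² = 441)
((X + 1766)/(-2837 - 4232))/O(U(-8)) = ((441 + 1766)/(-2837 - 4232))/(-25 - 8) = (2207/(-7069))/(-33) = (2207*(-1/7069))*(-1/33) = -2207/7069*(-1/33) = 2207/233277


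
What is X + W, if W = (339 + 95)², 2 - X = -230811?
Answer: 419169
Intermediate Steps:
X = 230813 (X = 2 - 1*(-230811) = 2 + 230811 = 230813)
W = 188356 (W = 434² = 188356)
X + W = 230813 + 188356 = 419169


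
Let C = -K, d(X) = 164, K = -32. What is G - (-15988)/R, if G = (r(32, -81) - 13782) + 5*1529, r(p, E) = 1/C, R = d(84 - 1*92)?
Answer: -7923799/1312 ≈ -6039.5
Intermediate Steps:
R = 164
C = 32 (C = -1*(-32) = 32)
r(p, E) = 1/32
G = -196383/32 (G = (1/32 - 13782) + 5*1529 = -441023/32 + 7645 = -196383/32 ≈ -6137.0)
G - (-15988)/R = -196383/32 - (-15988)/164 = -196383/32 - 1*(-3997/41) = -196383/32 + 3997/41 = -7923799/1312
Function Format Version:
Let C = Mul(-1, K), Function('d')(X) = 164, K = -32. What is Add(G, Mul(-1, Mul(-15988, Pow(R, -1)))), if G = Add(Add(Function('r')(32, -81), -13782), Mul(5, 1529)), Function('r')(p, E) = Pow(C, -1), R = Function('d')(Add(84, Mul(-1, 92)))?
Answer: Rational(-7923799, 1312) ≈ -6039.5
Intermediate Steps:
R = 164
C = 32 (C = Mul(-1, -32) = 32)
Function('r')(p, E) = Rational(1, 32) (Function('r')(p, E) = Pow(32, -1) = Rational(1, 32))
G = Rational(-196383, 32) (G = Add(Add(Rational(1, 32), -13782), Mul(5, 1529)) = Add(Rational(-441023, 32), 7645) = Rational(-196383, 32) ≈ -6137.0)
Add(G, Mul(-1, Mul(-15988, Pow(R, -1)))) = Add(Rational(-196383, 32), Mul(-1, Mul(-15988, Pow(164, -1)))) = Add(Rational(-196383, 32), Mul(-1, Mul(-15988, Rational(1, 164)))) = Add(Rational(-196383, 32), Mul(-1, Rational(-3997, 41))) = Add(Rational(-196383, 32), Rational(3997, 41)) = Rational(-7923799, 1312)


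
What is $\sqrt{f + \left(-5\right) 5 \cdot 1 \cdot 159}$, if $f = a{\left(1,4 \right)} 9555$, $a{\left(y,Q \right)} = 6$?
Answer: $\sqrt{53355} \approx 230.99$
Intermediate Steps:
$f = 57330$ ($f = 6 \cdot 9555 = 57330$)
$\sqrt{f + \left(-5\right) 5 \cdot 1 \cdot 159} = \sqrt{57330 + \left(-5\right) 5 \cdot 1 \cdot 159} = \sqrt{57330 + \left(-25\right) 1 \cdot 159} = \sqrt{57330 - 3975} = \sqrt{53355}$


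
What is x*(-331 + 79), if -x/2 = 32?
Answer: 16128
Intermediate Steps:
x = -64 (x = -2*32 = -64)
x*(-331 + 79) = -64*(-331 + 79) = -64*(-252) = 16128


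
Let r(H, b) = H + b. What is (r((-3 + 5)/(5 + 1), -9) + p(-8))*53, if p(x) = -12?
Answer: -3286/3 ≈ -1095.3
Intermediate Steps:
(r((-3 + 5)/(5 + 1), -9) + p(-8))*53 = (((-3 + 5)/(5 + 1) - 9) - 12)*53 = ((2/6 - 9) - 12)*53 = ((2*(⅙) - 9) - 12)*53 = ((⅓ - 9) - 12)*53 = (-26/3 - 12)*53 = -62/3*53 = -3286/3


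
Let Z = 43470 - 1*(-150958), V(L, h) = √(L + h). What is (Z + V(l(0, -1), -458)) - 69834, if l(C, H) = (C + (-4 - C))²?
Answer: 124594 + I*√442 ≈ 1.2459e+5 + 21.024*I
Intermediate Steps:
l(C, H) = 16 (l(C, H) = (-4)² = 16)
Z = 194428 (Z = 43470 + 150958 = 194428)
(Z + V(l(0, -1), -458)) - 69834 = (194428 + √(16 - 458)) - 69834 = (194428 + √(-442)) - 69834 = (194428 + I*√442) - 69834 = 124594 + I*√442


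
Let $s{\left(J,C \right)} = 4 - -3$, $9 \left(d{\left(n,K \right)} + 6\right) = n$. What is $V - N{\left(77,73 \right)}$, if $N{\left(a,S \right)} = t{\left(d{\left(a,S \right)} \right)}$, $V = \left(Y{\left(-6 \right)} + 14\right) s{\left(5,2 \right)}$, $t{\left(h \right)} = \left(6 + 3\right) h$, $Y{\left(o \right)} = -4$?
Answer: $47$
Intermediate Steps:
$d{\left(n,K \right)} = -6 + \frac{n}{9}$
$s{\left(J,C \right)} = 7$ ($s{\left(J,C \right)} = 4 + 3 = 7$)
$t{\left(h \right)} = 9 h$
$V = 70$ ($V = \left(-4 + 14\right) 7 = 10 \cdot 7 = 70$)
$N{\left(a,S \right)} = -54 + a$ ($N{\left(a,S \right)} = 9 \left(-6 + \frac{a}{9}\right) = -54 + a$)
$V - N{\left(77,73 \right)} = 70 - \left(-54 + 77\right) = 70 - 23 = 47$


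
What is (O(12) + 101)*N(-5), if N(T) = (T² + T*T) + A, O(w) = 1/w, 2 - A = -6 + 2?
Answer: 16982/3 ≈ 5660.7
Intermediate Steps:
A = 6 (A = 2 - (-6 + 2) = 2 - 1*(-4) = 2 + 4 = 6)
N(T) = 6 + 2*T² (N(T) = (T² + T*T) + 6 = (T² + T²) + 6 = 2*T² + 6 = 6 + 2*T²)
(O(12) + 101)*N(-5) = (1/12 + 101)*(6 + 2*(-5)²) = (1/12 + 101)*(6 + 2*25) = 1213*(6 + 50)/12 = (1213/12)*56 = 16982/3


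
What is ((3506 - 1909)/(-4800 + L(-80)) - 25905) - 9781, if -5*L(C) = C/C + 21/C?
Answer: -68519864274/1920059 ≈ -35686.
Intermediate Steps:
L(C) = -⅕ - 21/(5*C) (L(C) = -(C/C + 21/C)/5 = -(1 + 21/C)/5 = -⅕ - 21/(5*C))
((3506 - 1909)/(-4800 + L(-80)) - 25905) - 9781 = ((3506 - 1909)/(-4800 + (⅕)*(-21 - 1*(-80))/(-80)) - 25905) - 9781 = (1597/(-4800 + (⅕)*(-1/80)*(-21 + 80)) - 25905) - 9781 = (1597/(-4800 + (⅕)*(-1/80)*59) - 25905) - 9781 = (1597/(-4800 - 59/400) - 25905) - 9781 = (1597/(-1920059/400) - 25905) - 9781 = (1597*(-400/1920059) - 25905) - 9781 = (-638800/1920059 - 25905) - 9781 = -49739767195/1920059 - 9781 = -68519864274/1920059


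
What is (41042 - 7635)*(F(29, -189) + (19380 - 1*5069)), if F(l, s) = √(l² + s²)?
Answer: 478087577 + 33407*√36562 ≈ 4.8448e+8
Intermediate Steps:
(41042 - 7635)*(F(29, -189) + (19380 - 1*5069)) = (41042 - 7635)*(√(29² + (-189)²) + (19380 - 1*5069)) = 33407*(√(841 + 35721) + (19380 - 5069)) = 33407*(√36562 + 14311) = 33407*(14311 + √36562) = 478087577 + 33407*√36562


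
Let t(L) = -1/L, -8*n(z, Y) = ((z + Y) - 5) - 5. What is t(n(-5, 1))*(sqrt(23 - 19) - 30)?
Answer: 16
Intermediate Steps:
n(z, Y) = 5/4 - Y/8 - z/8 (n(z, Y) = -(((z + Y) - 5) - 5)/8 = -(((Y + z) - 5) - 5)/8 = -((-5 + Y + z) - 5)/8 = -(-10 + Y + z)/8 = 5/4 - Y/8 - z/8)
t(n(-5, 1))*(sqrt(23 - 19) - 30) = (-1/(5/4 - 1/8*1 - 1/8*(-5)))*(sqrt(23 - 19) - 30) = (-1/(5/4 - 1/8 + 5/8))*(sqrt(4) - 30) = (-1/7/4)*(2 - 30) = -1*4/7*(-28) = -4/7*(-28) = 16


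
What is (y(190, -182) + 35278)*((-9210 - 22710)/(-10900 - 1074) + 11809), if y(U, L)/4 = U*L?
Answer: -7286763719606/5987 ≈ -1.2171e+9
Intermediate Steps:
y(U, L) = 4*L*U (y(U, L) = 4*(U*L) = 4*(L*U) = 4*L*U)
(y(190, -182) + 35278)*((-9210 - 22710)/(-10900 - 1074) + 11809) = (4*(-182)*190 + 35278)*((-9210 - 22710)/(-10900 - 1074) + 11809) = (-138320 + 35278)*(-31920/(-11974) + 11809) = -103042*(-31920*(-1/11974) + 11809) = -103042*(15960/5987 + 11809) = -103042*70716443/5987 = -7286763719606/5987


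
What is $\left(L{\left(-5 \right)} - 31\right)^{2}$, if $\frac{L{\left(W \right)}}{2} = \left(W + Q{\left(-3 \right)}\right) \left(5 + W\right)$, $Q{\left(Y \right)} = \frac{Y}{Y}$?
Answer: $961$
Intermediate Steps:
$Q{\left(Y \right)} = 1$
$L{\left(W \right)} = 2 \left(1 + W\right) \left(5 + W\right)$ ($L{\left(W \right)} = 2 \left(W + 1\right) \left(5 + W\right) = 2 \left(1 + W\right) \left(5 + W\right)$)
$\left(L{\left(-5 \right)} - 31\right)^{2} = \left(\left(10 + 2 \left(-5\right)^{2} + 12 \left(-5\right)\right) - 31\right)^{2} = \left(\left(10 + 2 \cdot 25 - 60\right) - 31\right)^{2} = \left(\left(10 + 50 - 60\right) - 31\right)^{2} = \left(0 - 31\right)^{2} = \left(-31\right)^{2} = 961$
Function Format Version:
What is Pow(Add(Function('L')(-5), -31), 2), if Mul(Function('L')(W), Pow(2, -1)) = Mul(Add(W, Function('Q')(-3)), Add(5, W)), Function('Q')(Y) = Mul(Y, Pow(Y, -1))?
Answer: 961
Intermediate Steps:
Function('Q')(Y) = 1
Function('L')(W) = Mul(2, Add(1, W), Add(5, W)) (Function('L')(W) = Mul(2, Mul(Add(W, 1), Add(5, W))) = Mul(2, Mul(Add(1, W), Add(5, W))) = Mul(2, Add(1, W), Add(5, W)))
Pow(Add(Function('L')(-5), -31), 2) = Pow(Add(Add(10, Mul(2, Pow(-5, 2)), Mul(12, -5)), -31), 2) = Pow(Add(Add(10, Mul(2, 25), -60), -31), 2) = Pow(Add(Add(10, 50, -60), -31), 2) = Pow(Add(0, -31), 2) = Pow(-31, 2) = 961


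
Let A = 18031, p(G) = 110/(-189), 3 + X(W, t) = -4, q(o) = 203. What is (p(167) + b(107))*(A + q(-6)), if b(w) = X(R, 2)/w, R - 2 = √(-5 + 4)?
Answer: -26526418/2247 ≈ -11805.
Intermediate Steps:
R = 2 + I (R = 2 + √(-5 + 4) = 2 + √(-1) = 2 + I ≈ 2.0 + 1.0*I)
X(W, t) = -7 (X(W, t) = -3 - 4 = -7)
p(G) = -110/189 (p(G) = 110*(-1/189) = -110/189)
b(w) = -7/w
(p(167) + b(107))*(A + q(-6)) = (-110/189 - 7/107)*(18031 + 203) = (-110/189 - 7*1/107)*18234 = (-110/189 - 7/107)*18234 = -13093/20223*18234 = -26526418/2247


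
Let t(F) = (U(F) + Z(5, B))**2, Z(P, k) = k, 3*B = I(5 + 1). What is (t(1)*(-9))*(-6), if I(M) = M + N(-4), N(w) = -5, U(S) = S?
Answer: 96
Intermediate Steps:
I(M) = -5 + M (I(M) = M - 5 = -5 + M)
B = 1/3 (B = (-5 + (5 + 1))/3 = (-5 + 6)/3 = (1/3)*1 = 1/3 ≈ 0.33333)
t(F) = (1/3 + F)**2 (t(F) = (F + 1/3)**2 = (1/3 + F)**2)
(t(1)*(-9))*(-6) = (((1 + 3*1)**2/9)*(-9))*(-6) = (((1 + 3)**2/9)*(-9))*(-6) = (((1/9)*4**2)*(-9))*(-6) = (((1/9)*16)*(-9))*(-6) = ((16/9)*(-9))*(-6) = -16*(-6) = 96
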